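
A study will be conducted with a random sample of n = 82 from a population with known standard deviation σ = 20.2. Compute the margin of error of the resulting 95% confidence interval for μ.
Margin of error = 4.37

Margin of error = z* · σ/√n
= 1.960 · 20.2/√82
= 1.960 · 20.2/9.0554
= 4.37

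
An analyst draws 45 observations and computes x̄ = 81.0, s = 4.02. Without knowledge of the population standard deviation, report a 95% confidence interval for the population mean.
(79.79, 82.21)

t-interval (σ unknown):
df = n - 1 = 44
t* = 2.015 for 95% confidence

Margin of error = t* · s/√n = 2.015 · 4.02/√45 = 1.21

CI: (79.79, 82.21)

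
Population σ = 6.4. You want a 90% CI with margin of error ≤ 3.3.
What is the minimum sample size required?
n ≥ 11

For margin E ≤ 3.3:
n ≥ (z* · σ / E)²
n ≥ (1.645 · 6.4 / 3.3)²
n ≥ 10.18

Minimum n = 11 (rounding up)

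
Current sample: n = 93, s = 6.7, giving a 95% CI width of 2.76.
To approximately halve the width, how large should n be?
n ≈ 372

CI width ∝ 1/√n
To reduce width by factor 2, need √n to grow by 2 → need 2² = 4 times as many samples.

Current: n = 93, width = 2.76
New: n = 372, width ≈ 1.37

Width reduced by factor of 2.76/1.37 = 2.01.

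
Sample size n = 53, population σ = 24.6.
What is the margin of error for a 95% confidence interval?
Margin of error = 6.62

Margin of error = z* · σ/√n
= 1.960 · 24.6/√53
= 1.960 · 24.6/7.2801
= 6.62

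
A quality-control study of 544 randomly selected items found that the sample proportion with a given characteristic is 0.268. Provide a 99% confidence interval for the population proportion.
(0.219, 0.317)

Proportion CI:
SE = √(p̂(1-p̂)/n) = √(0.268 · 0.732 / 544) = 0.01899

z* = 2.576
Margin = z* · SE = 2.576 · 0.01899 = 0.0489

CI: 0.268 ± 0.0489 = (0.219, 0.317)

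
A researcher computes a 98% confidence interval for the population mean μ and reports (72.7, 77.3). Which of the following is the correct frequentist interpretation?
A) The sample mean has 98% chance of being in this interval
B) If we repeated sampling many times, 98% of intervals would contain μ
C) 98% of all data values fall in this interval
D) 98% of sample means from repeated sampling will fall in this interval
B

A) Wrong — x̄ is observed and sits in the interval by construction.
B) Correct — this is the frequentist long-run coverage interpretation.
C) Wrong — a CI is about the parameter μ, not individual data values.
D) Wrong — coverage applies to intervals containing μ, not to future x̄ values.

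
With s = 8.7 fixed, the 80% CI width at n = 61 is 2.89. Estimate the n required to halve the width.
n ≈ 244

CI width ∝ 1/√n
To reduce width by factor 2, need √n to grow by 2 → need 2² = 4 times as many samples.

Current: n = 61, width = 2.89
New: n = 244, width ≈ 1.43

Width reduced by factor of 2.89/1.43 = 2.02.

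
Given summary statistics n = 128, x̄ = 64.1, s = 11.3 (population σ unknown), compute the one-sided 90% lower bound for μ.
μ ≥ 62.81

Lower bound (one-sided):
t* = 1.288 (one-sided for 90%)
Lower bound = x̄ - t* · s/√n = 64.1 - 1.288 · 11.3/√128 = 62.81

We are 90% confident that μ ≥ 62.81.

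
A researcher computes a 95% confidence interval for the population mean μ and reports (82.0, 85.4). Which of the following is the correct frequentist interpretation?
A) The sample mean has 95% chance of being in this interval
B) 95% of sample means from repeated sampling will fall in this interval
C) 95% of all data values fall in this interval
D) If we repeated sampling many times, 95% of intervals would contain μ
D

A) Wrong — x̄ is observed and sits in the interval by construction.
B) Wrong — coverage applies to intervals containing μ, not to future x̄ values.
C) Wrong — a CI is about the parameter μ, not individual data values.
D) Correct — this is the frequentist long-run coverage interpretation.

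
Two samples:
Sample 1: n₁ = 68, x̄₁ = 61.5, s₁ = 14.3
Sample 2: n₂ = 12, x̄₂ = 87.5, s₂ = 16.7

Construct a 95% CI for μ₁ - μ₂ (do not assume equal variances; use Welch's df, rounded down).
(-37.07, -14.93)

Difference: x̄₁ - x̄₂ = -26.00
SE = √(s₁²/n₁ + s₂²/n₂) = √(14.3²/68 + 16.7²/12) = 5.1233
df = 13.99 → 13 (Welch–Satterthwaite, rounded down)
t* = 2.160

CI: -26.00 ± 2.160 · 5.1233 = -26.00 ± 11.07 = (-37.07, -14.93)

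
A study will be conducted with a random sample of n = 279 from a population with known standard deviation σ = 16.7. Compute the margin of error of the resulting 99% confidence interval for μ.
Margin of error = 2.58

Margin of error = z* · σ/√n
= 2.576 · 16.7/√279
= 2.576 · 16.7/16.7033
= 2.58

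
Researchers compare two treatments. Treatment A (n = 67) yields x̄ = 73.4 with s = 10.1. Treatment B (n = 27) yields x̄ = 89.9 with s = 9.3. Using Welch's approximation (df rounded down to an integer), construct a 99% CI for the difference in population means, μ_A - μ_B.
(-22.32, -10.68)

Difference: x̄₁ - x̄₂ = -16.50
SE = √(s₁²/n₁ + s₂²/n₂) = √(10.1²/67 + 9.3²/27) = 2.1739
df = 51.96 → 51 (Welch–Satterthwaite, rounded down)
t* = 2.676

CI: -16.50 ± 2.676 · 2.1739 = -16.50 ± 5.82 = (-22.32, -10.68)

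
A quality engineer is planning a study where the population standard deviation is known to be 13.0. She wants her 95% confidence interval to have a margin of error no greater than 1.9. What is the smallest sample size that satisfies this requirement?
n ≥ 180

For margin E ≤ 1.9:
n ≥ (z* · σ / E)²
n ≥ (1.960 · 13.0 / 1.9)²
n ≥ 179.84

Minimum n = 180 (rounding up)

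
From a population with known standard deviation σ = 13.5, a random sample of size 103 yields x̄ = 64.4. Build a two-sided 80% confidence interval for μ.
(62.69, 66.11)

z-interval (σ known):
z* = 1.282 for 80% confidence

Margin of error = z* · σ/√n = 1.282 · 13.5/√103 = 1.71

CI: (64.4 - 1.71, 64.4 + 1.71) = (62.69, 66.11)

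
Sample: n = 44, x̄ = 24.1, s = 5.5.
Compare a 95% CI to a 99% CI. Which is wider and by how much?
99% CI is wider by 1.13

df = 43
95% CI: t* = 2.017, (22.43, 25.77), width = 2 · t* · s/√n = 3.34
99% CI: t* = 2.695, (21.87, 26.33), width = 2 · t* · s/√n = 4.47

The 99% CI is wider by 4.47 - 3.34 = 1.13.
Higher confidence requires a wider interval.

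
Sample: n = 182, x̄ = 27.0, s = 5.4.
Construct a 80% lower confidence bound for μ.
μ ≥ 26.66

Lower bound (one-sided):
t* = 0.844 (one-sided for 80%)
Lower bound = x̄ - t* · s/√n = 27.0 - 0.844 · 5.4/√182 = 26.66

We are 80% confident that μ ≥ 26.66.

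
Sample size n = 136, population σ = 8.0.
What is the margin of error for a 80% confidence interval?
Margin of error = 0.88

Margin of error = z* · σ/√n
= 1.282 · 8.0/√136
= 1.282 · 8.0/11.6619
= 0.88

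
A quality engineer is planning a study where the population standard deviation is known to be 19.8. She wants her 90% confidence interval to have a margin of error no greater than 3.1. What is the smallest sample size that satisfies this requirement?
n ≥ 111

For margin E ≤ 3.1:
n ≥ (z* · σ / E)²
n ≥ (1.645 · 19.8 / 3.1)²
n ≥ 110.39

Minimum n = 111 (rounding up)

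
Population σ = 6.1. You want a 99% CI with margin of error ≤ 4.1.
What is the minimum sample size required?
n ≥ 15

For margin E ≤ 4.1:
n ≥ (z* · σ / E)²
n ≥ (2.576 · 6.1 / 4.1)²
n ≥ 14.69

Minimum n = 15 (rounding up)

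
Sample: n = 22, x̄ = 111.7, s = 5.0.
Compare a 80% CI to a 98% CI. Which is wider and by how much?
98% CI is wider by 2.55

df = 21
80% CI: t* = 1.323, (110.29, 113.11), width = 2 · t* · s/√n = 2.82
98% CI: t* = 2.518, (109.02, 114.38), width = 2 · t* · s/√n = 5.37

The 98% CI is wider by 5.37 - 2.82 = 2.55.
Higher confidence requires a wider interval.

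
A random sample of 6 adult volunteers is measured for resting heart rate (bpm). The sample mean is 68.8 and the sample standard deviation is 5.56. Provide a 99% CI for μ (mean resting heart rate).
(59.65, 77.95)

t-interval (σ unknown):
df = n - 1 = 5
t* = 4.032 for 99% confidence

Margin of error = t* · s/√n = 4.032 · 5.56/√6 = 9.15

CI: (59.65, 77.95)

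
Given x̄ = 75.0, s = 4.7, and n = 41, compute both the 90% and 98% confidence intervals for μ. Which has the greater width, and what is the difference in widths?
98% CI is wider by 1.09

df = 40
90% CI: t* = 1.684, (73.76, 76.24), width = 2 · t* · s/√n = 2.47
98% CI: t* = 2.423, (73.22, 76.78), width = 2 · t* · s/√n = 3.56

The 98% CI is wider by 3.56 - 2.47 = 1.09.
Higher confidence requires a wider interval.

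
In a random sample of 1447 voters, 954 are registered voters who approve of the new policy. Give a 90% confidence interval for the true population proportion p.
(0.639, 0.680)

Proportion CI:
p̂ = 954/1447 = 0.65930
SE = √(p̂(1-p̂)/n) = √(0.65930 · 0.34070 / 1447) = 0.01246

z* = 1.645
Margin = z* · SE = 1.645 · 0.01246 = 0.0205

CI: 0.65930 ± 0.0205 = (0.639, 0.680)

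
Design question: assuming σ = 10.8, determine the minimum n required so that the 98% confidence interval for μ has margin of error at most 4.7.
n ≥ 29

For margin E ≤ 4.7:
n ≥ (z* · σ / E)²
n ≥ (2.326 · 10.8 / 4.7)²
n ≥ 28.57

Minimum n = 29 (rounding up)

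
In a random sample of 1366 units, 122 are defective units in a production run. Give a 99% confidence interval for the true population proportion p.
(0.069, 0.109)

Proportion CI:
p̂ = 122/1366 = 0.08931
SE = √(p̂(1-p̂)/n) = √(0.08931 · 0.91069 / 1366) = 0.00772

z* = 2.576
Margin = z* · SE = 2.576 · 0.00772 = 0.0199

CI: 0.08931 ± 0.0199 = (0.069, 0.109)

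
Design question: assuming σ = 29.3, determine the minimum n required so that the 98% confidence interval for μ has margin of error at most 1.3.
n ≥ 2749

For margin E ≤ 1.3:
n ≥ (z* · σ / E)²
n ≥ (2.326 · 29.3 / 1.3)²
n ≥ 2748.32

Minimum n = 2749 (rounding up)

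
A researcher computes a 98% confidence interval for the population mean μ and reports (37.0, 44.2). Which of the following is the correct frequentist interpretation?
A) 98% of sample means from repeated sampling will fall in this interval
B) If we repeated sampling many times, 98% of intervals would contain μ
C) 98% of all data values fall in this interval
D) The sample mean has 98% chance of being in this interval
B

A) Wrong — coverage applies to intervals containing μ, not to future x̄ values.
B) Correct — this is the frequentist long-run coverage interpretation.
C) Wrong — a CI is about the parameter μ, not individual data values.
D) Wrong — x̄ is observed and sits in the interval by construction.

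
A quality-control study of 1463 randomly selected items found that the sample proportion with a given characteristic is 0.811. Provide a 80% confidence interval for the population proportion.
(0.798, 0.824)

Proportion CI:
SE = √(p̂(1-p̂)/n) = √(0.811 · 0.189 / 1463) = 0.01024

z* = 1.282
Margin = z* · SE = 1.282 · 0.01024 = 0.0131

CI: 0.811 ± 0.0131 = (0.798, 0.824)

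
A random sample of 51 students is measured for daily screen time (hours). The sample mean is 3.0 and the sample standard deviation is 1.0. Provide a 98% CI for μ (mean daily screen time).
(2.66, 3.34)

t-interval (σ unknown):
df = n - 1 = 50
t* = 2.403 for 98% confidence

Margin of error = t* · s/√n = 2.403 · 1.0/√51 = 0.34

CI: (2.66, 3.34)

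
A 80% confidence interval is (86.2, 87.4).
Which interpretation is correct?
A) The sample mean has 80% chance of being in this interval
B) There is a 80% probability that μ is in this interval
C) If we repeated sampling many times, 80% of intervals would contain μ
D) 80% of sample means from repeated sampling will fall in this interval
C

A) Wrong — x̄ is observed and sits in the interval by construction.
B) Wrong — μ is fixed; the randomness lives in the interval, not in μ.
C) Correct — this is the frequentist long-run coverage interpretation.
D) Wrong — coverage applies to intervals containing μ, not to future x̄ values.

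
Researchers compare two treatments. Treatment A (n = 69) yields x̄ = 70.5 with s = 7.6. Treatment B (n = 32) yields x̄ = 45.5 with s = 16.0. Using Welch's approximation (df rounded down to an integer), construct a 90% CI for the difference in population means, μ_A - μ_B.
(19.99, 30.01)

Difference: x̄₁ - x̄₂ = 25.00
SE = √(s₁²/n₁ + s₂²/n₂) = √(7.6²/69 + 16.0²/32) = 2.9727
df = 37.64 → 37 (Welch–Satterthwaite, rounded down)
t* = 1.687

CI: 25.00 ± 1.687 · 2.9727 = 25.00 ± 5.01 = (19.99, 30.01)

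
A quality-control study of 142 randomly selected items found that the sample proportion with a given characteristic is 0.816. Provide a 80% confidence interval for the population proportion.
(0.774, 0.858)

Proportion CI:
SE = √(p̂(1-p̂)/n) = √(0.816 · 0.184 / 142) = 0.03252

z* = 1.282
Margin = z* · SE = 1.282 · 0.03252 = 0.0417

CI: 0.816 ± 0.0417 = (0.774, 0.858)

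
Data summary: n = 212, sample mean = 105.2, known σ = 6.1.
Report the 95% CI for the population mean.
(104.38, 106.02)

z-interval (σ known):
z* = 1.960 for 95% confidence

Margin of error = z* · σ/√n = 1.960 · 6.1/√212 = 0.82

CI: (105.2 - 0.82, 105.2 + 0.82) = (104.38, 106.02)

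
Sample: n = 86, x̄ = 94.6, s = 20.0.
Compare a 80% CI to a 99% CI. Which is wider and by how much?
99% CI is wider by 5.80

df = 85
80% CI: t* = 1.292, (91.81, 97.39), width = 2 · t* · s/√n = 5.57
99% CI: t* = 2.635, (88.92, 100.28), width = 2 · t* · s/√n = 11.37

The 99% CI is wider by 11.37 - 5.57 = 5.80.
Higher confidence requires a wider interval.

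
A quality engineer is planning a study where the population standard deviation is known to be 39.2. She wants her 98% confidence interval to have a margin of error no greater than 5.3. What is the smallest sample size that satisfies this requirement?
n ≥ 296

For margin E ≤ 5.3:
n ≥ (z* · σ / E)²
n ≥ (2.326 · 39.2 / 5.3)²
n ≥ 295.96

Minimum n = 296 (rounding up)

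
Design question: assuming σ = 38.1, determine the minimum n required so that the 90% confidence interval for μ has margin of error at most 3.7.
n ≥ 287

For margin E ≤ 3.7:
n ≥ (z* · σ / E)²
n ≥ (1.645 · 38.1 / 3.7)²
n ≥ 286.93

Minimum n = 287 (rounding up)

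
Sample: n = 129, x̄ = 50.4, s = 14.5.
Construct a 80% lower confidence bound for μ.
μ ≥ 49.32

Lower bound (one-sided):
t* = 0.844 (one-sided for 80%)
Lower bound = x̄ - t* · s/√n = 50.4 - 0.844 · 14.5/√129 = 49.32

We are 80% confident that μ ≥ 49.32.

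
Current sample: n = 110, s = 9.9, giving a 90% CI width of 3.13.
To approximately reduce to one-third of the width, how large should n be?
n ≈ 990

CI width ∝ 1/√n
To reduce width by factor 3, need √n to grow by 3 → need 3² = 9 times as many samples.

Current: n = 110, width = 3.13
New: n = 990, width ≈ 1.04

Width reduced by factor of 3.13/1.04 = 3.01.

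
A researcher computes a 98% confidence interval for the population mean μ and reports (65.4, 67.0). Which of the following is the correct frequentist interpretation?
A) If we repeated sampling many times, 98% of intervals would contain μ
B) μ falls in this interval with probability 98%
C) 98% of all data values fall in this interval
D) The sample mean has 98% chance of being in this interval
A

A) Correct — this is the frequentist long-run coverage interpretation.
B) Wrong — μ is fixed; the randomness lives in the interval, not in μ.
C) Wrong — a CI is about the parameter μ, not individual data values.
D) Wrong — x̄ is observed and sits in the interval by construction.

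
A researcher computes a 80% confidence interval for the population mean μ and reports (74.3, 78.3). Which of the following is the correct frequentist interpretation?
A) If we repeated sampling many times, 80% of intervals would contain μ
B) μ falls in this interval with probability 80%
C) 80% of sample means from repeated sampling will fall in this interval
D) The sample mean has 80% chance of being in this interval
A

A) Correct — this is the frequentist long-run coverage interpretation.
B) Wrong — μ is fixed; the randomness lives in the interval, not in μ.
C) Wrong — coverage applies to intervals containing μ, not to future x̄ values.
D) Wrong — x̄ is observed and sits in the interval by construction.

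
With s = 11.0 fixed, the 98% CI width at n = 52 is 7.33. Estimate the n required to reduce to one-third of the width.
n ≈ 468

CI width ∝ 1/√n
To reduce width by factor 3, need √n to grow by 3 → need 3² = 9 times as many samples.

Current: n = 52, width = 7.33
New: n = 468, width ≈ 2.37

Width reduced by factor of 7.33/2.37 = 3.09.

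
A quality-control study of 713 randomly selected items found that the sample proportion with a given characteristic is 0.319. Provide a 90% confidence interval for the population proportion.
(0.290, 0.348)

Proportion CI:
SE = √(p̂(1-p̂)/n) = √(0.319 · 0.681 / 713) = 0.01746

z* = 1.645
Margin = z* · SE = 1.645 · 0.01746 = 0.0287

CI: 0.319 ± 0.0287 = (0.290, 0.348)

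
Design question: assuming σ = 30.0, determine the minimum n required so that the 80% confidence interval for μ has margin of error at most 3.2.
n ≥ 145

For margin E ≤ 3.2:
n ≥ (z* · σ / E)²
n ≥ (1.282 · 30.0 / 3.2)²
n ≥ 144.45

Minimum n = 145 (rounding up)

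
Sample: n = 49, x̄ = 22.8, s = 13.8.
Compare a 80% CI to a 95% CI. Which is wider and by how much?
95% CI is wider by 2.81

df = 48
80% CI: t* = 1.299, (20.24, 25.36), width = 2 · t* · s/√n = 5.12
95% CI: t* = 2.011, (18.84, 26.76), width = 2 · t* · s/√n = 7.93

The 95% CI is wider by 7.93 - 5.12 = 2.81.
Higher confidence requires a wider interval.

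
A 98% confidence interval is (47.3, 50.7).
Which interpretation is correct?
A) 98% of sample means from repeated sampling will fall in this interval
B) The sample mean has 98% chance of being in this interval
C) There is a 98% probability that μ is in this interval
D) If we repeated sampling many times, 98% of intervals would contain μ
D

A) Wrong — coverage applies to intervals containing μ, not to future x̄ values.
B) Wrong — x̄ is observed and sits in the interval by construction.
C) Wrong — μ is fixed; the randomness lives in the interval, not in μ.
D) Correct — this is the frequentist long-run coverage interpretation.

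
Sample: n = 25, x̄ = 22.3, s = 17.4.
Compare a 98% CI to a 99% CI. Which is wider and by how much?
99% CI is wider by 2.13

df = 24
98% CI: t* = 2.492, (13.63, 30.97), width = 2 · t* · s/√n = 17.34
99% CI: t* = 2.797, (12.57, 32.03), width = 2 · t* · s/√n = 19.47

The 99% CI is wider by 19.47 - 17.34 = 2.13.
Higher confidence requires a wider interval.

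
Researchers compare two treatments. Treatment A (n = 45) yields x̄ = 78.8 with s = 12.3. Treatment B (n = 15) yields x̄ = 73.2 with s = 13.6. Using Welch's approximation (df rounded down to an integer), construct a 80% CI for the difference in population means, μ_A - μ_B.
(0.37, 10.83)

Difference: x̄₁ - x̄₂ = 5.60
SE = √(s₁²/n₁ + s₂²/n₂) = √(12.3²/45 + 13.6²/15) = 3.9614
df = 22.15 → 22 (Welch–Satterthwaite, rounded down)
t* = 1.321

CI: 5.60 ± 1.321 · 3.9614 = 5.60 ± 5.23 = (0.37, 10.83)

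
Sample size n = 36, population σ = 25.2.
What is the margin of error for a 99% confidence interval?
Margin of error = 10.82

Margin of error = z* · σ/√n
= 2.576 · 25.2/√36
= 2.576 · 25.2/6.0000
= 10.82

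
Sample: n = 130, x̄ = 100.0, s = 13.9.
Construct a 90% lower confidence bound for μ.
μ ≥ 98.43

Lower bound (one-sided):
t* = 1.288 (one-sided for 90%)
Lower bound = x̄ - t* · s/√n = 100.0 - 1.288 · 13.9/√130 = 98.43

We are 90% confident that μ ≥ 98.43.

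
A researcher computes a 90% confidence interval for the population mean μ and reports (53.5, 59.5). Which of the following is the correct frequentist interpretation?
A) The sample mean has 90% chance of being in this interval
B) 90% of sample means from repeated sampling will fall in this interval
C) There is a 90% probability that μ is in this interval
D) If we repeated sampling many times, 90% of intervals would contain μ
D

A) Wrong — x̄ is observed and sits in the interval by construction.
B) Wrong — coverage applies to intervals containing μ, not to future x̄ values.
C) Wrong — μ is fixed; the randomness lives in the interval, not in μ.
D) Correct — this is the frequentist long-run coverage interpretation.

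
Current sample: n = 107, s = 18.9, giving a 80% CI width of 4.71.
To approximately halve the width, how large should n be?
n ≈ 428

CI width ∝ 1/√n
To reduce width by factor 2, need √n to grow by 2 → need 2² = 4 times as many samples.

Current: n = 107, width = 4.71
New: n = 428, width ≈ 2.35

Width reduced by factor of 4.71/2.35 = 2.00.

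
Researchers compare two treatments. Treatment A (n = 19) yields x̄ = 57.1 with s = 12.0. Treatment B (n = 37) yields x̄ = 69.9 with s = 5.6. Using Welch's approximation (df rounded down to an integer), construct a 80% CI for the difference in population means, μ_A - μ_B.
(-16.63, -8.97)

Difference: x̄₁ - x̄₂ = -12.80
SE = √(s₁²/n₁ + s₂²/n₂) = √(12.0²/19 + 5.6²/37) = 2.9028
df = 22.11 → 22 (Welch–Satterthwaite, rounded down)
t* = 1.321

CI: -12.80 ± 1.321 · 2.9028 = -12.80 ± 3.83 = (-16.63, -8.97)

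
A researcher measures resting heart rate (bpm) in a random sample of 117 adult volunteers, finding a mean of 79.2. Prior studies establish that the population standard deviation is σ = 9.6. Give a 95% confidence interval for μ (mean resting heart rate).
(77.46, 80.94)

z-interval (σ known):
z* = 1.960 for 95% confidence

Margin of error = z* · σ/√n = 1.960 · 9.6/√117 = 1.74

CI: (79.2 - 1.74, 79.2 + 1.74) = (77.46, 80.94)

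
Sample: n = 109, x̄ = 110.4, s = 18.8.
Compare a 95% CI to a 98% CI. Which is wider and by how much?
98% CI is wider by 1.36

df = 108
95% CI: t* = 1.982, (106.83, 113.97), width = 2 · t* · s/√n = 7.14
98% CI: t* = 2.361, (106.15, 114.65), width = 2 · t* · s/√n = 8.50

The 98% CI is wider by 8.50 - 7.14 = 1.36.
Higher confidence requires a wider interval.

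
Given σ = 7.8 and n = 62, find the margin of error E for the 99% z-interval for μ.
Margin of error = 2.55

Margin of error = z* · σ/√n
= 2.576 · 7.8/√62
= 2.576 · 7.8/7.8740
= 2.55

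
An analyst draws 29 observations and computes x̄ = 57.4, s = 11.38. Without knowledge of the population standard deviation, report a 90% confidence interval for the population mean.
(53.81, 60.99)

t-interval (σ unknown):
df = n - 1 = 28
t* = 1.701 for 90% confidence

Margin of error = t* · s/√n = 1.701 · 11.38/√29 = 3.59

CI: (53.81, 60.99)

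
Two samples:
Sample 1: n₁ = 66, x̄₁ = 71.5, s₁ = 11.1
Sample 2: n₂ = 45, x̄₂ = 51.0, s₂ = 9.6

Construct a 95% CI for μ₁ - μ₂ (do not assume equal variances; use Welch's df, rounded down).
(16.58, 24.42)

Difference: x̄₁ - x̄₂ = 20.50
SE = √(s₁²/n₁ + s₂²/n₂) = √(11.1²/66 + 9.6²/45) = 1.9786
df = 102.90 → 102 (Welch–Satterthwaite, rounded down)
t* = 1.983

CI: 20.50 ± 1.983 · 1.9786 = 20.50 ± 3.92 = (16.58, 24.42)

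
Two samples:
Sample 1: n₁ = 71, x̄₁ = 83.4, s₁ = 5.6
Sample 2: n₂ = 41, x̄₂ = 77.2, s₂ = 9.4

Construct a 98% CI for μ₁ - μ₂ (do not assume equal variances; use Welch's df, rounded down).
(2.34, 10.06)

Difference: x̄₁ - x̄₂ = 6.20
SE = √(s₁²/n₁ + s₂²/n₂) = √(5.6²/71 + 9.4²/41) = 1.6115
df = 56.71 → 56 (Welch–Satterthwaite, rounded down)
t* = 2.395

CI: 6.20 ± 2.395 · 1.6115 = 6.20 ± 3.86 = (2.34, 10.06)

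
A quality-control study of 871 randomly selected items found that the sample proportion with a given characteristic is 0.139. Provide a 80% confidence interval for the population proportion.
(0.124, 0.154)

Proportion CI:
SE = √(p̂(1-p̂)/n) = √(0.139 · 0.861 / 871) = 0.01172

z* = 1.282
Margin = z* · SE = 1.282 · 0.01172 = 0.0150

CI: 0.139 ± 0.0150 = (0.124, 0.154)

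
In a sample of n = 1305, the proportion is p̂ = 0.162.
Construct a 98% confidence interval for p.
(0.138, 0.186)

Proportion CI:
SE = √(p̂(1-p̂)/n) = √(0.162 · 0.838 / 1305) = 0.01020

z* = 2.326
Margin = z* · SE = 2.326 · 0.01020 = 0.0237

CI: 0.162 ± 0.0237 = (0.138, 0.186)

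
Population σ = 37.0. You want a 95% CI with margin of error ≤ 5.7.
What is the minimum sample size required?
n ≥ 162

For margin E ≤ 5.7:
n ≥ (z* · σ / E)²
n ≥ (1.960 · 37.0 / 5.7)²
n ≥ 161.87

Minimum n = 162 (rounding up)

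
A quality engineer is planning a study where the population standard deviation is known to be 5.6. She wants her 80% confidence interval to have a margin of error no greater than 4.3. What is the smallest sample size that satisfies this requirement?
n ≥ 3

For margin E ≤ 4.3:
n ≥ (z* · σ / E)²
n ≥ (1.282 · 5.6 / 4.3)²
n ≥ 2.79

Minimum n = 3 (rounding up)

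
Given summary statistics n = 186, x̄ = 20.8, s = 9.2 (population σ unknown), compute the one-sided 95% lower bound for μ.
μ ≥ 19.68

Lower bound (one-sided):
t* = 1.653 (one-sided for 95%)
Lower bound = x̄ - t* · s/√n = 20.8 - 1.653 · 9.2/√186 = 19.68

We are 95% confident that μ ≥ 19.68.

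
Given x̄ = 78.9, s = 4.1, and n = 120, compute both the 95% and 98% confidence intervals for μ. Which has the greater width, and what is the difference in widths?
98% CI is wider by 0.29

df = 119
95% CI: t* = 1.980, (78.16, 79.64), width = 2 · t* · s/√n = 1.48
98% CI: t* = 2.358, (78.02, 79.78), width = 2 · t* · s/√n = 1.77

The 98% CI is wider by 1.77 - 1.48 = 0.29.
Higher confidence requires a wider interval.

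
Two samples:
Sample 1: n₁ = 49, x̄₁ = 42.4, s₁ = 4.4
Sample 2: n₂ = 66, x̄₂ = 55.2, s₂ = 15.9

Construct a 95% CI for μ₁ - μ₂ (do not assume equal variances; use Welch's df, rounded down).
(-16.89, -8.71)

Difference: x̄₁ - x̄₂ = -12.80
SE = √(s₁²/n₁ + s₂²/n₂) = √(4.4²/49 + 15.9²/66) = 2.0556
df = 77.98 → 77 (Welch–Satterthwaite, rounded down)
t* = 1.991

CI: -12.80 ± 1.991 · 2.0556 = -12.80 ± 4.09 = (-16.89, -8.71)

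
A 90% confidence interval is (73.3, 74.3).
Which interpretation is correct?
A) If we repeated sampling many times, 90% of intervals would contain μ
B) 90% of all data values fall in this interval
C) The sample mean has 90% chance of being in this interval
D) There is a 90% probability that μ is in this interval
A

A) Correct — this is the frequentist long-run coverage interpretation.
B) Wrong — a CI is about the parameter μ, not individual data values.
C) Wrong — x̄ is observed and sits in the interval by construction.
D) Wrong — μ is fixed; the randomness lives in the interval, not in μ.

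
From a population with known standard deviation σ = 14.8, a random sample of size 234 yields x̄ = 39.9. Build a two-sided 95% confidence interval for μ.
(38.00, 41.80)

z-interval (σ known):
z* = 1.960 for 95% confidence

Margin of error = z* · σ/√n = 1.960 · 14.8/√234 = 1.90

CI: (39.9 - 1.90, 39.9 + 1.90) = (38.00, 41.80)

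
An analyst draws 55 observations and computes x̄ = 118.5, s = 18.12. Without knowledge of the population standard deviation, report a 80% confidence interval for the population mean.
(115.33, 121.67)

t-interval (σ unknown):
df = n - 1 = 54
t* = 1.297 for 80% confidence

Margin of error = t* · s/√n = 1.297 · 18.12/√55 = 3.17

CI: (115.33, 121.67)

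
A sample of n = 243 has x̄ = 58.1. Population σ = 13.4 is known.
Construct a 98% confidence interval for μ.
(56.10, 60.10)

z-interval (σ known):
z* = 2.326 for 98% confidence

Margin of error = z* · σ/√n = 2.326 · 13.4/√243 = 2.00

CI: (58.1 - 2.00, 58.1 + 2.00) = (56.10, 60.10)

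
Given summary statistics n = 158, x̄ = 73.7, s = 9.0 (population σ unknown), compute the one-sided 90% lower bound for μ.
μ ≥ 72.78

Lower bound (one-sided):
t* = 1.287 (one-sided for 90%)
Lower bound = x̄ - t* · s/√n = 73.7 - 1.287 · 9.0/√158 = 72.78

We are 90% confident that μ ≥ 72.78.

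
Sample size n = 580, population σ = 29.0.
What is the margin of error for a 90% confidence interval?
Margin of error = 1.98

Margin of error = z* · σ/√n
= 1.645 · 29.0/√580
= 1.645 · 29.0/24.0832
= 1.98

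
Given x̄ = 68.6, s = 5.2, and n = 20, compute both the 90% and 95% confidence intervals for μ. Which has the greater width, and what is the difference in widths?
95% CI is wider by 0.85

df = 19
90% CI: t* = 1.729, (66.59, 70.61), width = 2 · t* · s/√n = 4.02
95% CI: t* = 2.093, (66.17, 71.03), width = 2 · t* · s/√n = 4.87

The 95% CI is wider by 4.87 - 4.02 = 0.85.
Higher confidence requires a wider interval.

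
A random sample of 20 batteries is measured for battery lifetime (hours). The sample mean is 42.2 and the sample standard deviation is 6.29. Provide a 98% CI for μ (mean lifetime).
(38.63, 45.77)

t-interval (σ unknown):
df = n - 1 = 19
t* = 2.539 for 98% confidence

Margin of error = t* · s/√n = 2.539 · 6.29/√20 = 3.57

CI: (38.63, 45.77)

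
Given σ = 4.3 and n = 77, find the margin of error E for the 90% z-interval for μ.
Margin of error = 0.81

Margin of error = z* · σ/√n
= 1.645 · 4.3/√77
= 1.645 · 4.3/8.7750
= 0.81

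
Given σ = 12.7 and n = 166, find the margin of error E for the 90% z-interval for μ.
Margin of error = 1.62

Margin of error = z* · σ/√n
= 1.645 · 12.7/√166
= 1.645 · 12.7/12.8841
= 1.62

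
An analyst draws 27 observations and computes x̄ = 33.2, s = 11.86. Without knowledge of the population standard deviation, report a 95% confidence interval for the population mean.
(28.51, 37.89)

t-interval (σ unknown):
df = n - 1 = 26
t* = 2.056 for 95% confidence

Margin of error = t* · s/√n = 2.056 · 11.86/√27 = 4.69

CI: (28.51, 37.89)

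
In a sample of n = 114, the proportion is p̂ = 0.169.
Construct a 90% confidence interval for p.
(0.111, 0.227)

Proportion CI:
SE = √(p̂(1-p̂)/n) = √(0.169 · 0.831 / 114) = 0.03510

z* = 1.645
Margin = z* · SE = 1.645 · 0.03510 = 0.0577

CI: 0.169 ± 0.0577 = (0.111, 0.227)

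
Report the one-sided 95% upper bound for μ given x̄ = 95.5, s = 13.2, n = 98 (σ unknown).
μ ≤ 97.71

Upper bound (one-sided):
t* = 1.661 (one-sided for 95%)
Upper bound = x̄ + t* · s/√n = 95.5 + 1.661 · 13.2/√98 = 97.71

We are 95% confident that μ ≤ 97.71.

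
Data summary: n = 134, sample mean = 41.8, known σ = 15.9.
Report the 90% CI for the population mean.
(39.54, 44.06)

z-interval (σ known):
z* = 1.645 for 90% confidence

Margin of error = z* · σ/√n = 1.645 · 15.9/√134 = 2.26

CI: (41.8 - 2.26, 41.8 + 2.26) = (39.54, 44.06)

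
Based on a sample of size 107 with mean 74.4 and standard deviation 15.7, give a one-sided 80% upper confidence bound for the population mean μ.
μ ≤ 75.68

Upper bound (one-sided):
t* = 0.845 (one-sided for 80%)
Upper bound = x̄ + t* · s/√n = 74.4 + 0.845 · 15.7/√107 = 75.68

We are 80% confident that μ ≤ 75.68.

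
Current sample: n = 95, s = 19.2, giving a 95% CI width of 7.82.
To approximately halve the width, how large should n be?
n ≈ 380

CI width ∝ 1/√n
To reduce width by factor 2, need √n to grow by 2 → need 2² = 4 times as many samples.

Current: n = 95, width = 7.82
New: n = 380, width ≈ 3.87

Width reduced by factor of 7.82/3.87 = 2.02.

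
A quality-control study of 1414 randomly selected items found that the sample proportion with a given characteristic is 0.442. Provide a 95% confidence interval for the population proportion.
(0.416, 0.468)

Proportion CI:
SE = √(p̂(1-p̂)/n) = √(0.442 · 0.558 / 1414) = 0.01321

z* = 1.960
Margin = z* · SE = 1.960 · 0.01321 = 0.0259

CI: 0.442 ± 0.0259 = (0.416, 0.468)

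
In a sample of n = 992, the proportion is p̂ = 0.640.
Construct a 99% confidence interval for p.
(0.601, 0.679)

Proportion CI:
SE = √(p̂(1-p̂)/n) = √(0.640 · 0.360 / 992) = 0.01524

z* = 2.576
Margin = z* · SE = 2.576 · 0.01524 = 0.0393

CI: 0.640 ± 0.0393 = (0.601, 0.679)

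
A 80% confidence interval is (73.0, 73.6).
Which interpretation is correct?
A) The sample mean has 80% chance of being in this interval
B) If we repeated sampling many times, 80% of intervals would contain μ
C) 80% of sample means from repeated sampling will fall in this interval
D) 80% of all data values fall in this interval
B

A) Wrong — x̄ is observed and sits in the interval by construction.
B) Correct — this is the frequentist long-run coverage interpretation.
C) Wrong — coverage applies to intervals containing μ, not to future x̄ values.
D) Wrong — a CI is about the parameter μ, not individual data values.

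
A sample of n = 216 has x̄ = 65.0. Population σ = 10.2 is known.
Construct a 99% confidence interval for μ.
(63.21, 66.79)

z-interval (σ known):
z* = 2.576 for 99% confidence

Margin of error = z* · σ/√n = 2.576 · 10.2/√216 = 1.79

CI: (65.0 - 1.79, 65.0 + 1.79) = (63.21, 66.79)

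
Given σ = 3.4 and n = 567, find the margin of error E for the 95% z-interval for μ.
Margin of error = 0.28

Margin of error = z* · σ/√n
= 1.960 · 3.4/√567
= 1.960 · 3.4/23.8118
= 0.28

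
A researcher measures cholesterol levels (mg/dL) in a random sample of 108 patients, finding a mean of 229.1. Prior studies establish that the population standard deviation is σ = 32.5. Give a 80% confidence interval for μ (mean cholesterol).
(225.09, 233.11)

z-interval (σ known):
z* = 1.282 for 80% confidence

Margin of error = z* · σ/√n = 1.282 · 32.5/√108 = 4.01

CI: (229.1 - 4.01, 229.1 + 4.01) = (225.09, 233.11)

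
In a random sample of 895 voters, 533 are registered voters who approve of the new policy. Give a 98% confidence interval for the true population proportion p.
(0.557, 0.634)

Proportion CI:
p̂ = 533/895 = 0.59553
SE = √(p̂(1-p̂)/n) = √(0.59553 · 0.40447 / 895) = 0.01641

z* = 2.326
Margin = z* · SE = 2.326 · 0.01641 = 0.0382

CI: 0.59553 ± 0.0382 = (0.557, 0.634)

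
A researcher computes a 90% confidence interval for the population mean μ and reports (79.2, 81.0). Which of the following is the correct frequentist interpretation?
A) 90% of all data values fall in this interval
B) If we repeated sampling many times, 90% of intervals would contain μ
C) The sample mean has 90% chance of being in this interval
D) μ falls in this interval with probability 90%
B

A) Wrong — a CI is about the parameter μ, not individual data values.
B) Correct — this is the frequentist long-run coverage interpretation.
C) Wrong — x̄ is observed and sits in the interval by construction.
D) Wrong — μ is fixed; the randomness lives in the interval, not in μ.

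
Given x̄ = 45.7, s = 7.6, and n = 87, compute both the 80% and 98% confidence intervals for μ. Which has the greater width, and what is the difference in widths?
98% CI is wider by 1.76

df = 86
80% CI: t* = 1.291, (44.65, 46.75), width = 2 · t* · s/√n = 2.10
98% CI: t* = 2.370, (43.77, 47.63), width = 2 · t* · s/√n = 3.86

The 98% CI is wider by 3.86 - 2.10 = 1.76.
Higher confidence requires a wider interval.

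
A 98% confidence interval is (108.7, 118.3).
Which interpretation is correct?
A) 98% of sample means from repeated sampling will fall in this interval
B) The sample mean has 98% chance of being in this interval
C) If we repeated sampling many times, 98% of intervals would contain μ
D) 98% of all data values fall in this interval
C

A) Wrong — coverage applies to intervals containing μ, not to future x̄ values.
B) Wrong — x̄ is observed and sits in the interval by construction.
C) Correct — this is the frequentist long-run coverage interpretation.
D) Wrong — a CI is about the parameter μ, not individual data values.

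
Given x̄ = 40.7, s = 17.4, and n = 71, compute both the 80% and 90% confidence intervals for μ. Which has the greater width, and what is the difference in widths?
90% CI is wider by 1.54

df = 70
80% CI: t* = 1.294, (38.03, 43.37), width = 2 · t* · s/√n = 5.34
90% CI: t* = 1.667, (37.26, 44.14), width = 2 · t* · s/√n = 6.88

The 90% CI is wider by 6.88 - 5.34 = 1.54.
Higher confidence requires a wider interval.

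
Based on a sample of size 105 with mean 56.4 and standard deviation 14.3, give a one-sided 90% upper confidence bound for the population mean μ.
μ ≤ 58.20

Upper bound (one-sided):
t* = 1.290 (one-sided for 90%)
Upper bound = x̄ + t* · s/√n = 56.4 + 1.290 · 14.3/√105 = 58.20

We are 90% confident that μ ≤ 58.20.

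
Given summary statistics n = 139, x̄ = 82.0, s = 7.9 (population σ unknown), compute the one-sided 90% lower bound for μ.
μ ≥ 81.14

Lower bound (one-sided):
t* = 1.288 (one-sided for 90%)
Lower bound = x̄ - t* · s/√n = 82.0 - 1.288 · 7.9/√139 = 81.14

We are 90% confident that μ ≥ 81.14.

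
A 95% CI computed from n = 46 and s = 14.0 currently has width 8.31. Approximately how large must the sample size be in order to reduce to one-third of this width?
n ≈ 414

CI width ∝ 1/√n
To reduce width by factor 3, need √n to grow by 3 → need 3² = 9 times as many samples.

Current: n = 46, width = 8.31
New: n = 414, width ≈ 2.71

Width reduced by factor of 8.31/2.71 = 3.07.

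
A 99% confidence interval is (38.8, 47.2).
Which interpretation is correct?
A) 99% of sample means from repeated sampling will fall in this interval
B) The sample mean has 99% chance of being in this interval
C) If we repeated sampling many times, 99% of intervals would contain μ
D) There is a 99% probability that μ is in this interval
C

A) Wrong — coverage applies to intervals containing μ, not to future x̄ values.
B) Wrong — x̄ is observed and sits in the interval by construction.
C) Correct — this is the frequentist long-run coverage interpretation.
D) Wrong — μ is fixed; the randomness lives in the interval, not in μ.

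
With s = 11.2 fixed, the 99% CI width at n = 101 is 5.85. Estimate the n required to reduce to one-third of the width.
n ≈ 909

CI width ∝ 1/√n
To reduce width by factor 3, need √n to grow by 3 → need 3² = 9 times as many samples.

Current: n = 101, width = 5.85
New: n = 909, width ≈ 1.92

Width reduced by factor of 5.85/1.92 = 3.05.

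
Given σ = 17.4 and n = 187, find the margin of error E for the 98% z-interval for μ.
Margin of error = 2.96

Margin of error = z* · σ/√n
= 2.326 · 17.4/√187
= 2.326 · 17.4/13.6748
= 2.96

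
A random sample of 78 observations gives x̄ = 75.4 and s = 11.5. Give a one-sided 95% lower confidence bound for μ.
μ ≥ 73.23

Lower bound (one-sided):
t* = 1.665 (one-sided for 95%)
Lower bound = x̄ - t* · s/√n = 75.4 - 1.665 · 11.5/√78 = 73.23

We are 95% confident that μ ≥ 73.23.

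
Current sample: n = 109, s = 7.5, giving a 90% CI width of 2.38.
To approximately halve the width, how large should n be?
n ≈ 436

CI width ∝ 1/√n
To reduce width by factor 2, need √n to grow by 2 → need 2² = 4 times as many samples.

Current: n = 109, width = 2.38
New: n = 436, width ≈ 1.18

Width reduced by factor of 2.38/1.18 = 2.02.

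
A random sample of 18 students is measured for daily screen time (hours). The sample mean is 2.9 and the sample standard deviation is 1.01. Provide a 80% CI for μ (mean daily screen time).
(2.58, 3.22)

t-interval (σ unknown):
df = n - 1 = 17
t* = 1.333 for 80% confidence

Margin of error = t* · s/√n = 1.333 · 1.01/√18 = 0.32

CI: (2.58, 3.22)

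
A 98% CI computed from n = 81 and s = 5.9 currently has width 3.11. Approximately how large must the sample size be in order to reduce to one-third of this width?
n ≈ 729

CI width ∝ 1/√n
To reduce width by factor 3, need √n to grow by 3 → need 3² = 9 times as many samples.

Current: n = 81, width = 3.11
New: n = 729, width ≈ 1.02

Width reduced by factor of 3.11/1.02 = 3.05.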